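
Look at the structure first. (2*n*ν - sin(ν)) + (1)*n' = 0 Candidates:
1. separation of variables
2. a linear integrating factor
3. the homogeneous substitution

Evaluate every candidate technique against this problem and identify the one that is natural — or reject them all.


Best approach: a linear integrating factor — the unknown enters only to the first power against a nonzero forcing term — the integrating-factor template applies directly.
- separation of variables: the two dependences are entangled, not a clean product of one-variable pieces.
- a linear integrating factor: applies; the problem has the shape this method handles.
- the homogeneous substitution: the slope does not depend on the ratio of the variables alone.


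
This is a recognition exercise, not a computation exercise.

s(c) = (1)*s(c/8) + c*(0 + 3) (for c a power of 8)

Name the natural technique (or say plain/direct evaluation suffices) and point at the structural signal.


Technique: the master substitution — the argument shrinks by the factor 8, so measure the index on a logarithmic scale and the recursion becomes a shift.


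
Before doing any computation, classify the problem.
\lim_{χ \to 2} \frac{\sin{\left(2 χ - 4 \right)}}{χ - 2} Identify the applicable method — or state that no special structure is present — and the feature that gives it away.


Verdict: l'Hôpital's rule (0/0) — both numerator and denominator vanish at 2: the genuine 0/0 indeterminate that l'Hôpital exists for. A first-order expansion at the point is an equally standard path; the rule packages it.


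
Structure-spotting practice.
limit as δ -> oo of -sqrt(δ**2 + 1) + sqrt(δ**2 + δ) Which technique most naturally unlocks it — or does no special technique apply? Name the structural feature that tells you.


Verdict: conjugate multiplication — this difference gives up after one conjugate multiplication — the radical structure cancels against its conjugate.


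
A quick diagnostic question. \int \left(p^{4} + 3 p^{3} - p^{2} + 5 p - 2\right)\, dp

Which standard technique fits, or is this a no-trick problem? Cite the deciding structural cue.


Best approach: no special technique — nothing composite, nothing rational, nothing trigonometric — each constant-multiple power of p integrates by the power rule alone.


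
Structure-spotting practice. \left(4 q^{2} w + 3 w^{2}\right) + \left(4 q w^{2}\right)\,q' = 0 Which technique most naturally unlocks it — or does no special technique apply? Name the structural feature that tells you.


Technique: the exact-equation method — equality of cross partials is the green light — assemble the potential function term by term.


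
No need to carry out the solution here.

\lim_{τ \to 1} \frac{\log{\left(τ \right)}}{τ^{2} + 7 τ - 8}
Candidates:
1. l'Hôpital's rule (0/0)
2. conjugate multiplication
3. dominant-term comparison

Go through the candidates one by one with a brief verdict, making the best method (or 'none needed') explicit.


Diagnosis: l'Hôpital's rule (0/0) — numerator and denominator both vanish at 1 — a genuine 0/0 form, which is exactly when l'Hôpital applies. Expanding numerator and denominator to first order gives the same value — the rule automates exactly that.
- l'Hôpital's rule (0/0) — a fit — the right tool for this form.
- conjugate multiplication — there is no infinity-minus-infinity radical difference to rationalize.
- dominant-term comparison: no dominant-degree comparison decides it.


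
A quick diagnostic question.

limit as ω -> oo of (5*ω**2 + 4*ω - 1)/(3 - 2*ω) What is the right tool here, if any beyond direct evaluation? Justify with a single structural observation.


Best approach: dominant-term comparison — divide through by the highest power of ω; every lower-order term dies and the dominant terms decide the limit. l'Hôpital's at-infinity variant applies to the expression viewed as a single quotient; the leading-term comparison is the direct route.


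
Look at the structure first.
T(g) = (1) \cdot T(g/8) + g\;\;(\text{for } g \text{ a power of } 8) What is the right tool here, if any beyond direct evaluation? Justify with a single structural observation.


Best approach: the master substitution — the argument contracts 8-fold per step: reindex g exponentially and solve the linear recurrence in the new index.


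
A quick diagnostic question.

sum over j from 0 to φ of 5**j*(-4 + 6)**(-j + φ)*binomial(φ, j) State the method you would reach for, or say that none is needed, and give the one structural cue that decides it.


Method: the binomial theorem — the binomial coefficients weight matched powers of 5 and (-4 + 6), which is exactly the expansion of a binomial power.


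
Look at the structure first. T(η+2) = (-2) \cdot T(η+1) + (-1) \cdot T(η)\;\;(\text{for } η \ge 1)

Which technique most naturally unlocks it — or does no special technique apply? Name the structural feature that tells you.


Verdict: the characteristic-root method — constant coefficients and linearity mean the ansatz r^η reduces it to solving the characteristic polynomial.


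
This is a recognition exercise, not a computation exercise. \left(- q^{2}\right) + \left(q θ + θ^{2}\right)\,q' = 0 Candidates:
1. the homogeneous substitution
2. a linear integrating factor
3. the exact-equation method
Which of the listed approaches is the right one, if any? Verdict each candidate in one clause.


Verdict: the homogeneous substitution — the slope's numerator and denominator share total degree; set v = q/θ and the equation drops to separable form. A Bernoulli-style rewrite — possibly after exchanging which variable is treated as dependent — would work as well; the homogeneous substitution is the more immediate reading here.
- the homogeneous substitution: applies; the problem has the shape this method handles.
- a linear integrating factor — a nonlinear term in the unknown puts this outside the integrating-factor template.
- the exact-equation method — exactness fails on the nose — the mixed partials do not match.


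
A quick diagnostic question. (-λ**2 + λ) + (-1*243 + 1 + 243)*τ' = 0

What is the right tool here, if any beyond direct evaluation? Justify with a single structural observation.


Diagnosis: no special technique — the slope is a function of λ alone, so integrate both sides directly.


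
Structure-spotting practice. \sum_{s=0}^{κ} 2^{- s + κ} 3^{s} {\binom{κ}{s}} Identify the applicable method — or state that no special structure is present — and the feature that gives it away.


Method: the binomial theorem — the binomial coefficients weight matched powers of 3 and 2, which is exactly the expansion of a binomial power.


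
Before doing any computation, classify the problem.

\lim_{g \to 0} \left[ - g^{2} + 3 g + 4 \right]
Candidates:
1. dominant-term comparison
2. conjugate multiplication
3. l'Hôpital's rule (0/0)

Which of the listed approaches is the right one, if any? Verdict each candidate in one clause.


Diagnosis: no special technique — no vanishing denominator and no indeterminate clash at the point — evaluation is immediate.
- dominant-term comparison: no ranking of term growth rates resolves the limit here.
- conjugate multiplication: the conjugate move applies to radical differences, which this is not.
- l'Hôpital's rule (0/0) — evaluation at the point is determinate, so the rule has nothing to repair.


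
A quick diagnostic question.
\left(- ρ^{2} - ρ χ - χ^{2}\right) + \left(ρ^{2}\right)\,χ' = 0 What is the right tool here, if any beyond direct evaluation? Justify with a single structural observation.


Verdict: the homogeneous substitution — the slope's numerator and denominator share total degree; set v = χ/ρ and the equation drops to separable form.


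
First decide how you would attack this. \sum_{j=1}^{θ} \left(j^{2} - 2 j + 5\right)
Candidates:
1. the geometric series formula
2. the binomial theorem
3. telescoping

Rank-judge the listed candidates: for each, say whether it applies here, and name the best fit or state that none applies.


Diagnosis: no special technique — this is bookkeeping, not technique: standard formulas for sums of constant-multiple powers of j apply termwise.
- the geometric series formula: the term-to-term ratio changes with the index, so the geometric formula cannot close it.
- the binomial theorem — no binomial coefficients pair up with complementary powers here.
- telescoping: in the displayed form, no term reappears at a neighboring index to cancel against.


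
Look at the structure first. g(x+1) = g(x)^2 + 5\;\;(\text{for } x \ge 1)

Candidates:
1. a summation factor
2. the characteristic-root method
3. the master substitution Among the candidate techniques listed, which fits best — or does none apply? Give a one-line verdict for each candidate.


Diagnosis: no special technique — this one you iterate or analyze qualitatively: the nonlinearity defeats linear solution methods.
- a summation factor — the recursion is nonlinear — outside the first-order linear family a summation factor addresses.
- the characteristic-root method — the recursion is nonlinear in the sequence values, so no linear-modes ansatz applies.
- the master substitution: with no divided-index recursive call, reindexing by powers of a base buys nothing.


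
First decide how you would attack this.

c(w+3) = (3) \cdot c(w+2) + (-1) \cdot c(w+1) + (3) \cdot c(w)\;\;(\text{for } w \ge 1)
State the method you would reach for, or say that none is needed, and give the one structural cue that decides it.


Best approach: the characteristic-root method — every coefficient is a fixed number and the forcing is zero — substitute r^w and read off the root equation.


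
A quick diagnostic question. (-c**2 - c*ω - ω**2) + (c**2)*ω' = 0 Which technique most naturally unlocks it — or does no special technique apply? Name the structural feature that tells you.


Best approach: the homogeneous substitution — solved for the derivative, the right side is unchanged under scaling c and ω together — it depends only on the ratio ω/c, so substitute a single ratio variable.


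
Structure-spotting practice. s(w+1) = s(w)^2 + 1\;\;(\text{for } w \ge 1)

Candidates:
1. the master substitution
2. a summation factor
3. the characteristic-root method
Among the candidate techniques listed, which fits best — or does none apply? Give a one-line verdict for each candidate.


Method: no special technique — the sequence value feeds back through itself nonlinearly — linear superposition fails, and every superposition-based closed form fails with it.
- the master substitution — this is shift-type recursion, outside the divide-and-conquer template.
- a summation factor: no summation factor applies — the rule is not linear in the sequence values.
- the characteristic-root method: nonlinearity rules out exponential-mode superposition from the start.


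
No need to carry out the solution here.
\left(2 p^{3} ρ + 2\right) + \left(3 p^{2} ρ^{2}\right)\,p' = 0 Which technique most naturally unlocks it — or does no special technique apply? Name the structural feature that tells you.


Best approach: the exact-equation method — check exactness first: here it holds (2 p^{3} ρ + 2, 3 p^{2} ρ^{2} have matching cross partials), so no integrating factor is needed.


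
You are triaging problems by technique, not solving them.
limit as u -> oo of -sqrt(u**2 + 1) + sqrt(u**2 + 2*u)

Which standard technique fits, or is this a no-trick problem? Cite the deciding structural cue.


Diagnosis: conjugate multiplication — turning the difference into a conjugate-rationalized ratio makes the limit readable.


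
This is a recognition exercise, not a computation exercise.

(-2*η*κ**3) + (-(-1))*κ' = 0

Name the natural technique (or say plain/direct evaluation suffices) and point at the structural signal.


Verdict: separation of variables — one side of the product carries the independent variable, the other the unknown — the textbook separation shape.


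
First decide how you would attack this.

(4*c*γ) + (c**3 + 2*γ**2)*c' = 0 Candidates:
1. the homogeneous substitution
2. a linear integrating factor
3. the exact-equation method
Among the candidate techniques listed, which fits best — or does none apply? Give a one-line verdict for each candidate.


Method: the exact-equation method — checking ∂/∂c of 4*c*γ against ∂/∂γ of c**3 + 2*γ**2: they match — the equation is exact as it stands.
- the homogeneous substitution — solved for the derivative, the right side changes under joint scaling of the two variables.
- a linear integrating factor — the unknown enters nonlinearly (through a power, a denominator, or a transcendental function), which the linear integrating-factor recipe cannot absorb as-is — any repair would come from a preliminary substitution, not the factor.
- the exact-equation method: yes — fits the structure here.


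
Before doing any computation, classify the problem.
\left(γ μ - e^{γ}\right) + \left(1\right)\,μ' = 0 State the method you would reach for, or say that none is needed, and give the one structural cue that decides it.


Diagnosis: a linear integrating factor — μ enters only linearly with coefficient γ; multiply by exp of the integral of γ and the left side becomes one derivative.


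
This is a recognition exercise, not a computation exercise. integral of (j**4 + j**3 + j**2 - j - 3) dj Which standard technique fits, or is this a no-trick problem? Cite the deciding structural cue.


Method: no special technique — scan for structure and find none: constant multiples of powers of j, integrate directly.


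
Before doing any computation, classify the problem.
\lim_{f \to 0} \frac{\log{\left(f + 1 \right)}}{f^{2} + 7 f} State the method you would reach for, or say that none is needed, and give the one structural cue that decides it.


Method: l'Hôpital's rule (0/0) — plug in 0: top and bottom both hit zero, so differentiate each and retry. Known elementary limits would finish this too — the rule just bypasses the case analysis.


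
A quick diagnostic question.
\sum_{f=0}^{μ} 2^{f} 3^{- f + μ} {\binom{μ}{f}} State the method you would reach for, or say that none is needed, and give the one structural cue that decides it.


Diagnosis: the binomial theorem — the summand is term f of a binomial expansion in 2 and 3; the whole sum is a single power.


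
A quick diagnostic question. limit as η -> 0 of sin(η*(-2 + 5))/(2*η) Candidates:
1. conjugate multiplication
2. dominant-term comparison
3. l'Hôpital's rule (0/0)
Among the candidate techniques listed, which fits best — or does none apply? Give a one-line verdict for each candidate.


Method: l'Hôpital's rule (0/0) — plug in 0: top and bottom both hit zero, so differentiate each and retry. Known elementary limits would finish this too — the rule just bypasses the case analysis.
- conjugate multiplication: no difference of divergent radicals appears, so rationalizing has nothing to cancel.
- dominant-term comparison: leading-power comparison does not apply to this form.
- l'Hôpital's rule (0/0): applies; the problem has the shape this method handles.


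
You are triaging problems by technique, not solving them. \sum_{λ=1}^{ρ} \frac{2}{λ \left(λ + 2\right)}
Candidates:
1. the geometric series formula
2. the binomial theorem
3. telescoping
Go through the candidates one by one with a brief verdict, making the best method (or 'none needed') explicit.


Best approach: telescoping — poles of \frac{2}{λ \left(λ + 2\right)} differ by an integer, the telltale of a telescoping partial-fraction sum.
- the geometric series formula: no single multiplier carries one term to the next throughout the sum.
- the binomial theorem: the terms do not reassemble into a binomial power.
- telescoping — yes, a natural case for it.


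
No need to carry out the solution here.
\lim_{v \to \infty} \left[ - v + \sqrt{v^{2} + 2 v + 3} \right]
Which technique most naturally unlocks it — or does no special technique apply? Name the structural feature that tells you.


Method: conjugate multiplication — the ∞ − ∞ radical form is the exact trigger for the conjugate maneuver.


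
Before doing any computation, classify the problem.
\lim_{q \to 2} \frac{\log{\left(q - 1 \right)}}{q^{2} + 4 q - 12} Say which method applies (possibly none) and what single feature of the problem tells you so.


Verdict: l'Hôpital's rule (0/0) — substituting 2 gives 0 over 0; differentiate top and bottom once and re-evaluate. Known elementary limits would finish this too — the rule just bypasses the case analysis.


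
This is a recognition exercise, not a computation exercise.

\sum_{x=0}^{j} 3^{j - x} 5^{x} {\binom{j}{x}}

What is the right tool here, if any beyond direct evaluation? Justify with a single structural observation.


Technique: the binomial theorem — the summand is term x of a binomial expansion in 5 and 3; the whole sum is a single power.


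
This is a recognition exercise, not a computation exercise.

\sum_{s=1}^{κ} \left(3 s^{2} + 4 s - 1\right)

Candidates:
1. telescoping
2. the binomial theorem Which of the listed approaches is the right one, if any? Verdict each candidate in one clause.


Verdict: no special technique — every summand is a constant multiple of a power of s — apply the standard power-sum identities one degree at a time.
- telescoping — the summand is not presented as a shifted difference — a telescoping rewrite may exist, but the displayed structure does not offer one.
- the binomial theorem — the terms lack the binomial-coefficient-weighted complementary-power pattern of an expansion.


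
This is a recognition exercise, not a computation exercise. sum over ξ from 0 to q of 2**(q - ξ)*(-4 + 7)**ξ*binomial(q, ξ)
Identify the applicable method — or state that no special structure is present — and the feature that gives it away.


Best approach: the binomial theorem — binomial coefficients against complementary powers of (-4 + 7) and 2: recognize the binomial expansion and resum.


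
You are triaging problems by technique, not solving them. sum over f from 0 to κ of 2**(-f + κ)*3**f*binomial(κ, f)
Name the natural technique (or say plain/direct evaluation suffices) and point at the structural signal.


Verdict: the binomial theorem — terms weighting binomial(κ, f) against matched powers of 3 and 2 reassemble into (3 + 2)^κ by the binomial theorem.


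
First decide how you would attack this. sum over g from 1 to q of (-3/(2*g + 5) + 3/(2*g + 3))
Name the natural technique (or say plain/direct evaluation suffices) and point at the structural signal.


Technique: telescoping — spot the paired structure — each term adds 3/(2*g + 3) and subtracts its successor value, which the next term restores: the definition of a telescoping chain.


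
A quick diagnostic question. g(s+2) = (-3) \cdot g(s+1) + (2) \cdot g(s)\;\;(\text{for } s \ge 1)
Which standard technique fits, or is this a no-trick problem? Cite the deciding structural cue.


Best approach: the characteristic-root method — every coefficient is a fixed number and the forcing is zero — substitute r^s and read off the root equation.


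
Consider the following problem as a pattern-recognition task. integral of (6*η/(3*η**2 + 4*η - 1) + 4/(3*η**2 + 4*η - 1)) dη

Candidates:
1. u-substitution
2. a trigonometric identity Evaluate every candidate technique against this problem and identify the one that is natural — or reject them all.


Verdict: u-substitution — viewed as a product, the integrand is a composition evaluated at 3*η**2 + 4*η - 1 times (a constant multiple of) that inner expression's derivative, so u = 3*η**2 + 4*η - 1 makes it elementary.
- u-substitution — applicable, and directly so.
- a trigonometric identity: no sine or cosine appears, so there is nothing for a trigonometric identity to act on.


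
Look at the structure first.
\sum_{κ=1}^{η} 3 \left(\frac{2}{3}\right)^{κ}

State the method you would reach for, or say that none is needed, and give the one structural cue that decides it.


Best approach: the geometric series formula — check a ratio of consecutive terms: it is \frac{2}{3}, independent of the index, so the geometric formula closes the sum.


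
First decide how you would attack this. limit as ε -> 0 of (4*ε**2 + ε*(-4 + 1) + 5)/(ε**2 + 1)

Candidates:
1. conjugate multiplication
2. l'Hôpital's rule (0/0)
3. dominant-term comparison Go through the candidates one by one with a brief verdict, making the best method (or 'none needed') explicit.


Best approach: no special technique — no denominator vanishes and nothing blows up at 0: direct substitution is the whole computation.
- conjugate multiplication: the conjugate move applies to radical differences, which this is not.
- l'Hôpital's rule (0/0): substituting the point gives a finite value outright — there is no indeterminate clash to repair.
- dominant-term comparison — this is not a rational comparison of growth rates at infinity.


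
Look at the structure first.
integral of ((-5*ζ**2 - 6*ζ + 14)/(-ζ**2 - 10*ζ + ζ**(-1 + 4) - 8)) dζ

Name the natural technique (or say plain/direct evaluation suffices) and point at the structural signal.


Best approach: partial fractions — the bottom, (-ζ**2 - 10*ζ + ζ**(-1 + 4) - 8), comes apart into simple factors, and a proper rational function over split factors decomposes.


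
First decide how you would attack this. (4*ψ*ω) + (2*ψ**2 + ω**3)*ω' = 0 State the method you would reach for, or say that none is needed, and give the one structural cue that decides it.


Technique: the exact-equation method — the cross partial derivatives of 4*ψ*ω and 2*ψ**2 + ω**3 agree, so the left side is the total differential of one potential in ψ and ω.


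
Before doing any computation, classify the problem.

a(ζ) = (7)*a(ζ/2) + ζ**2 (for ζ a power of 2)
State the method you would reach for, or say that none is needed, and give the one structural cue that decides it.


Best approach: the master substitution — the argument ζ/2 divides the index by 2; the standard ζ = 2^m substitution converts it to a constant-shift recurrence.


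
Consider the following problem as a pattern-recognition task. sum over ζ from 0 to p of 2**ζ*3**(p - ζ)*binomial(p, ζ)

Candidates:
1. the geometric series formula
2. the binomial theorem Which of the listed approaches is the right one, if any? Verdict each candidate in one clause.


Method: the binomial theorem — the binomial coefficients weight matched powers of 2 and 3, which is exactly the expansion of a binomial power.
- the geometric series formula: dividing successive terms gives an index-dependent quantity, not a constant.
- the binomial theorem — applicable, and directly so.


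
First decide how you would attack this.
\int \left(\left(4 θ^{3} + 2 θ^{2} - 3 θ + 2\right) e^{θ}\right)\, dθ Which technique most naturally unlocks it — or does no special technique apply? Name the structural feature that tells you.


Method: integration by parts — a polynomial 4 θ^{3} + 2 θ^{2} - 3 θ + 2 against the kernel e^{θ} is the signature bounded-ladder case for integration by parts.


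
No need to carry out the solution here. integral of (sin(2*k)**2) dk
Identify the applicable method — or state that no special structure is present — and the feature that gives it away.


Diagnosis: a trigonometric identity — reduce sin(2*k)**2 with the power-reduction formula and the integral becomes first-degree trigonometry.


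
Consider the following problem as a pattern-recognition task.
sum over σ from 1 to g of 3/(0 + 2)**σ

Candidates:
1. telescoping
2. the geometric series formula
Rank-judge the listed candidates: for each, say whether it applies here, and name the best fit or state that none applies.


Best approach: the geometric series formula — consecutive terms stand in a fixed index-free ratio — the geometric sum formula closes it.
- telescoping: in the displayed form, no term reappears at a neighboring index to cancel against.
- the geometric series formula: yes, a natural case for it.


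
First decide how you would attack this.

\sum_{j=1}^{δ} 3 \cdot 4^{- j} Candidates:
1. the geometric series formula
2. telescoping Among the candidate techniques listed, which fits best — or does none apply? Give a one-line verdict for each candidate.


Diagnosis: the geometric series formula — consecutive terms stand in a fixed index-free ratio — the geometric sum formula closes it.
- the geometric series formula — yes — fits the structure here.
- telescoping: neither a shifted-difference shape nor integer-spaced poles are present.


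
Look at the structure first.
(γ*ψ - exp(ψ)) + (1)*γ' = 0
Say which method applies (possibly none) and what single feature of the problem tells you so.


Technique: a linear integrating factor — linear in the unknown with genuine forcing: multiply through by the exponential of the integrated coefficient and the left side closes into one derivative.


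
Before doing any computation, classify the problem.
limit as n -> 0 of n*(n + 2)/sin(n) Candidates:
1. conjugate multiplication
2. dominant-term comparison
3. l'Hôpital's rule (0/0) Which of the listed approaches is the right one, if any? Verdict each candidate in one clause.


Diagnosis: l'Hôpital's rule (0/0) — the 0/0 form at 0 is the signature situation for l'Hôpital's rule. The standard small-argument limits would also carry it; the rule is the systematic route.
- conjugate multiplication: multiplying by a conjugate would not remove any indeterminacy here.
- dominant-term comparison — this is not a rational comparison of growth rates at infinity.
- l'Hôpital's rule (0/0) — yes, a natural case for it.


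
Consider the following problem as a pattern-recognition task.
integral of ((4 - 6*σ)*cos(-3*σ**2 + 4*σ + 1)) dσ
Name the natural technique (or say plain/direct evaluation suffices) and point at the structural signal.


Diagnosis: u-substitution — read it as f(-3*σ**2 + 4*σ + 1) times a constant multiple of d(-3*σ**2 + 4*σ + 1): one substitution, u = -3*σ**2 + 4*σ + 1, finishes it.


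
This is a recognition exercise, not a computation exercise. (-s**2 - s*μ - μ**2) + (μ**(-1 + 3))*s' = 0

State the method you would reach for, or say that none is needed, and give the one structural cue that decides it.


Method: the homogeneous substitution — the slope's numerator and denominator share total degree; set v = s/μ and the equation drops to separable form.


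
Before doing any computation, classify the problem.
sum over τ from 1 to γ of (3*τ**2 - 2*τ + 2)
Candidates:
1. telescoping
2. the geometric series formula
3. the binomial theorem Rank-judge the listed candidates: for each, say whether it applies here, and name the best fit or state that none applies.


Method: no special technique — with only polynomial terms in τ present, the classical sum-of-powers identities are all you need.
- telescoping: as presented, consecutive terms share no shifted copy to cancel against — no rewrite is on display to change that.
- the geometric series formula: consecutive terms are not related by a fixed multiplier.
- the binomial theorem: no binomial coefficients pair with matched powers.


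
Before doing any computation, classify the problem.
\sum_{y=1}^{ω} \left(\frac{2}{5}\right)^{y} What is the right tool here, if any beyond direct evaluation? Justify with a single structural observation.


Diagnosis: the geometric series formula — the ratio of consecutive terms is the constant \frac{2}{5}, independent of the index — a geometric sum.


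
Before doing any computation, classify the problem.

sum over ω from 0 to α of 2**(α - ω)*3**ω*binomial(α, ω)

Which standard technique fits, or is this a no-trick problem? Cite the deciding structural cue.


Technique: the binomial theorem — the binomial coefficients weight matched powers of 3 and 2, which is exactly the expansion of a binomial power.


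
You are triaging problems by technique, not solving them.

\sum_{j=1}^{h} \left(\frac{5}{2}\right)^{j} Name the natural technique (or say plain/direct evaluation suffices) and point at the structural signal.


Best approach: the geometric series formula — consecutive terms stand in a fixed index-free ratio — the geometric sum formula closes it.


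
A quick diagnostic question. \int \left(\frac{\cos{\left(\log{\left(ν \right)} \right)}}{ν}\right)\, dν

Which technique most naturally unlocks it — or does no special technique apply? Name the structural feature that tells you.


Method: u-substitution — collected, the integrand has one factor that is, up to a constant, the derivative of an inner expression the rest depends on — substitute for that inner expression.


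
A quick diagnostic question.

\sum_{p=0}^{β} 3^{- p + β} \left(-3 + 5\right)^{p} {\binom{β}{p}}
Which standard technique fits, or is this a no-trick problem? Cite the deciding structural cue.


Best approach: the binomial theorem — the summand is term p of a binomial expansion in (-3 + 5) and 3; the whole sum is a single power.


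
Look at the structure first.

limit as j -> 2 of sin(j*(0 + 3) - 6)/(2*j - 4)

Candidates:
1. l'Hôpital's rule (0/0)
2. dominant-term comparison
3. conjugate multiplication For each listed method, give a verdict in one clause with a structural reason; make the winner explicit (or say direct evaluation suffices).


Method: l'Hôpital's rule (0/0) — plug in 2: top and bottom both hit zero, so differentiate each and retry. The standard small-argument limits would also carry it; the rule is the systematic route.
- l'Hôpital's rule (0/0) — yes, a natural case for it.
- dominant-term comparison — no dominant power emerges to decide the limit by degree comparison.
- conjugate multiplication — there are no radicals in tension whose conjugate would simplify matters.


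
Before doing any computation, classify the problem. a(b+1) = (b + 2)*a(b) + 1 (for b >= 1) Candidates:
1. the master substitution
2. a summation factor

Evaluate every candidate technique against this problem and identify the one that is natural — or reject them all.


Best approach: a summation factor — normalize by the running product of b + 2: the left side becomes a difference, and differences sum.
- the master substitution: this is shift-type recursion, outside the divide-and-conquer template.
- a summation factor — applicable, and directly so.


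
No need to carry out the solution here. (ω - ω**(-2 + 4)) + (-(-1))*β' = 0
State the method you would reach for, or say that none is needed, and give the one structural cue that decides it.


Best approach: no special technique — solved for the derivative, no β appears — this is antidifferentiation in ω wearing ODE clothing.


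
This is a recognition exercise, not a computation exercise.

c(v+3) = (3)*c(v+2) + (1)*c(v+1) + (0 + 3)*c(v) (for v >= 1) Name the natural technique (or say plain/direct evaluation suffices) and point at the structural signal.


Diagnosis: the characteristic-root method — because shifting v leaves the equation's coefficients unchanged, exponential trials reduce it to algebra.


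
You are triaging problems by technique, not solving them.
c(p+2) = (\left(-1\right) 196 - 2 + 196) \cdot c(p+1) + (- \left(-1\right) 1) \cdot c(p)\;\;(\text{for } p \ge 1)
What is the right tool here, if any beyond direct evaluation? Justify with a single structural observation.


Best approach: the characteristic-root method — the recurrence is linear and homogeneous with constant coefficients, so the ansatz r^p turns it into a polynomial equation for r.


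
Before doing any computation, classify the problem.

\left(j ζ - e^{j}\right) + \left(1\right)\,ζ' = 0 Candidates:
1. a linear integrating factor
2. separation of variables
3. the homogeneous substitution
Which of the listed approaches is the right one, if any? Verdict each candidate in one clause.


Verdict: a linear integrating factor — the unknown enters only to the first power against a nonzero forcing term — the integrating-factor template applies directly.
- a linear integrating factor — a fit — the right tool for this form.
- separation of variables — the two dependences are entangled, not a clean product of one-variable pieces.
- the homogeneous substitution: the slope changes under joint rescaling, failing the degree-zero test.


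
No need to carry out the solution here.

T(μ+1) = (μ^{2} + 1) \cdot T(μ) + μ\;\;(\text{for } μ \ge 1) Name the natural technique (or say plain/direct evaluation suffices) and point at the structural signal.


Method: a summation factor — first-order linear but the coefficient μ^{2} + 1 moves with the index — divide by the cumulative product and telescope.


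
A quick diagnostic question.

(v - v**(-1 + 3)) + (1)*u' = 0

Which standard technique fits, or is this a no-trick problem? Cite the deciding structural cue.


Diagnosis: no special technique — solved for the derivative, u never appears on the right — this is a direct integration in v, not a differential-equations problem at heart.


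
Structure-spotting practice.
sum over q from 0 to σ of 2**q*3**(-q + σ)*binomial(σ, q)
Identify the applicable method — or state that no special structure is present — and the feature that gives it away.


Method: the binomial theorem — the summand is term q of a binomial expansion in 2 and 3; the whole sum is a single power.


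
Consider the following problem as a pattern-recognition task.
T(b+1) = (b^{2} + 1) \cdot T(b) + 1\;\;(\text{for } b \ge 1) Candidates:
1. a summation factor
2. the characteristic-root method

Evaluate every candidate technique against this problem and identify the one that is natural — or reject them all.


Technique: a summation factor — with the index-dependent coefficient b^{2} + 1, dividing by the cumulative product turns the left side into a pure difference.
- a summation factor — yes — fits the structure here.
- the characteristic-root method — an index-dependent weight blocks the pure exponential ansatz.


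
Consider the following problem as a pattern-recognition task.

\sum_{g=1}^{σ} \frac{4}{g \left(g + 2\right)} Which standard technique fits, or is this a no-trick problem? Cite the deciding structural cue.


Best approach: telescoping — \frac{4}{g \left(g + 2\right)} decomposes into shift-paired simple fractions; the series telescopes to finitely many boundary pieces.


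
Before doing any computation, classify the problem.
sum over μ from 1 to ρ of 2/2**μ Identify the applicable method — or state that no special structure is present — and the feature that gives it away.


Diagnosis: the geometric series formula — consecutive terms stand in a fixed index-free ratio — the geometric sum formula closes it.


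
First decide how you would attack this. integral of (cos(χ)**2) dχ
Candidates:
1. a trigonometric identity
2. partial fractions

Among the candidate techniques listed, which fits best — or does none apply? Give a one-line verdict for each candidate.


Verdict: a trigonometric identity — even powers like cos(χ)**2 never integrate directly; the half-angle identity lowers the degree first.
- a trigonometric identity: applies; the problem has the shape this method handles.
- partial fractions — the expression is not a ratio of polynomials that decomposes further.


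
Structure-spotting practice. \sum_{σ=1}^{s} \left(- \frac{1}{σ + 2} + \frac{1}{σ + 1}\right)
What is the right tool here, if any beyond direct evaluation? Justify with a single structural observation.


Verdict: telescoping — the summand is built as \frac{1}{σ + 1} minus its own successor — adjacent terms annihilate down the line.


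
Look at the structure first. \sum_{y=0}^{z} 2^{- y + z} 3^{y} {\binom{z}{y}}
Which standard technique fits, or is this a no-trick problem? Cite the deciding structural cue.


Method: the binomial theorem — {\binom{z}{y}} weighting matched powers of 3 and 2 is the expanded form of (3 + 2)^z — fold it back up.


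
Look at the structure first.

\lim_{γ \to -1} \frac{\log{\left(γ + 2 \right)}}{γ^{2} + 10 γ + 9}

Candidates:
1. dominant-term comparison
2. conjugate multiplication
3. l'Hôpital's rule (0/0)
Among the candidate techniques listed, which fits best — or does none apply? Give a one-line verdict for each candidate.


Method: l'Hôpital's rule (0/0) — numerator and denominator both vanish at -1 — a genuine 0/0 form, which is exactly when l'Hôpital applies. Expanding numerator and denominator to first order gives the same value — the rule automates exactly that.
- dominant-term comparison — no ranking of term growth rates resolves the limit here.
- conjugate multiplication: no difference of divergent radicals appears, so rationalizing has nothing to cancel.
- l'Hôpital's rule (0/0) — a fit — the right tool for this form.


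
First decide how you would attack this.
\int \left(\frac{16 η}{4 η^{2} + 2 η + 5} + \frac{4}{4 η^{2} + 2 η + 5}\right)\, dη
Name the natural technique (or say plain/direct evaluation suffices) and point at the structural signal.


Diagnosis: u-substitution — collected, the integrand has one factor that is, up to a constant, the derivative of an inner expression the rest depends on — substitute for that inner expression.


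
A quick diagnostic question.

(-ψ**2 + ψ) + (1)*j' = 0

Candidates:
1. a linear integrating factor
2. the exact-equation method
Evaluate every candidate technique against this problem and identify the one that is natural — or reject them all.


Verdict: no special technique — the slope is a function of ψ alone, so integrate both sides directly.
- a linear integrating factor — with the unknown absent the integrating factor is a formality; direct integration is the working structure.
- the exact-equation method: with the unknown absent from both coefficients, the cross-partial test holds emptily — nothing for the exact method to work on.


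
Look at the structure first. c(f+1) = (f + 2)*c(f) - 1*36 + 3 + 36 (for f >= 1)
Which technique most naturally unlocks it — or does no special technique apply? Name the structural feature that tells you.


Best approach: a summation factor — an index-dependent multiplier f + 2 rules out characteristic roots; a summation factor converts it to a pure difference.


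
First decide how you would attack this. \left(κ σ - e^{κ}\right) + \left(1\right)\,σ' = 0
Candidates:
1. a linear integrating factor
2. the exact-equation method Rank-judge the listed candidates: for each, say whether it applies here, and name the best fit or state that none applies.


Best approach: a linear integrating factor — σ appears only to the first power with coefficient κ — the classic integrating-factor setup.
- a linear integrating factor — applies; the problem has the shape this method handles.
- the exact-equation method — the cross partial derivatives disagree, so no single potential exists.


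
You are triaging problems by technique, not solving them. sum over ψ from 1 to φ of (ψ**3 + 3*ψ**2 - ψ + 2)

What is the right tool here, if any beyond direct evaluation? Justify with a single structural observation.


Diagnosis: no special technique — with only polynomial terms in ψ present, the classical sum-of-powers identities are all you need.


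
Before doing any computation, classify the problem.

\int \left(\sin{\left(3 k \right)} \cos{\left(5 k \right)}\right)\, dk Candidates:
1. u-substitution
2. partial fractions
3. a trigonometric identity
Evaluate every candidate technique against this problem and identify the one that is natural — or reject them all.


Technique: a trigonometric identity — \sin{\left(3 k \right)} \cos{\left(5 k \right)} is a beat pattern — rewrite the product as a sum of single-frequency waves before integrating.
- u-substitution: no subexpression of the integrand pairs with its own derivative as a factor — individual terms may offer their own substitutions, but any change of variable covering the whole integral would have to be constructed from outside the expression.
- partial fractions: the expression is not a ratio of polynomials that decomposes further.
- a trigonometric identity — yes, a natural case for it.
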